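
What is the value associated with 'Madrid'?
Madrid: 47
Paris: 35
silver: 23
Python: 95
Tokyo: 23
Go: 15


Looking up key 'Madrid'
Value: 47

47


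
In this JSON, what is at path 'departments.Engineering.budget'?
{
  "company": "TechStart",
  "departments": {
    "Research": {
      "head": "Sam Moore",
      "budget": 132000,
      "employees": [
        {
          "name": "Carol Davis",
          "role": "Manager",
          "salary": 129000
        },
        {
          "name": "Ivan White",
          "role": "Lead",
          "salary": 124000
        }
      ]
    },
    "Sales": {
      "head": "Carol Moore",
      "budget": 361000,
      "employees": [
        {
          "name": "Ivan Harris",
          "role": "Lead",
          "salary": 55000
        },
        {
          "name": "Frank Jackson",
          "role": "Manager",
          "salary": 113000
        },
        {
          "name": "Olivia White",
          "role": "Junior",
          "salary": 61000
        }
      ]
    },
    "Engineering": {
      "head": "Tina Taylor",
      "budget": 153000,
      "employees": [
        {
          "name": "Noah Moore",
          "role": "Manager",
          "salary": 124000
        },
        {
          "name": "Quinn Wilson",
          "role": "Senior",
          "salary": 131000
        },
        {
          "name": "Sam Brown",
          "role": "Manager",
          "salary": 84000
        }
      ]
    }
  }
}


Path: departments.Engineering.budget

Navigate:
  -> departments
  -> Engineering
  -> budget = 153000

153000


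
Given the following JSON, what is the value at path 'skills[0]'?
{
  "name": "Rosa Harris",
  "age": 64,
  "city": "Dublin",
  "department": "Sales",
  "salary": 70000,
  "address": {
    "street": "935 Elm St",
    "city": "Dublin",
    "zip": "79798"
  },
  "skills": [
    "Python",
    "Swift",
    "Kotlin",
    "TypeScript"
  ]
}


Query: skills[0]
Path: skills -> first element
Value: Python

Python


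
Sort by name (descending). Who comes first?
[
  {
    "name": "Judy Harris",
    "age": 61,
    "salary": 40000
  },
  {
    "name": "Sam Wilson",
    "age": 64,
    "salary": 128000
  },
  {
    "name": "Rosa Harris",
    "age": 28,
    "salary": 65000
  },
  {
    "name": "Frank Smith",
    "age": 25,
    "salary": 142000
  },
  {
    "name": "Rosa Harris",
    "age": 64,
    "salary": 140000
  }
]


Sort by: name (descending)

Sorted order:
  1. Sam Wilson (name = Sam Wilson)
  2. Rosa Harris (name = Rosa Harris)
  3. Rosa Harris (name = Rosa Harris)
  4. Judy Harris (name = Judy Harris)
  5. Frank Smith (name = Frank Smith)

First: Sam Wilson

Sam Wilson


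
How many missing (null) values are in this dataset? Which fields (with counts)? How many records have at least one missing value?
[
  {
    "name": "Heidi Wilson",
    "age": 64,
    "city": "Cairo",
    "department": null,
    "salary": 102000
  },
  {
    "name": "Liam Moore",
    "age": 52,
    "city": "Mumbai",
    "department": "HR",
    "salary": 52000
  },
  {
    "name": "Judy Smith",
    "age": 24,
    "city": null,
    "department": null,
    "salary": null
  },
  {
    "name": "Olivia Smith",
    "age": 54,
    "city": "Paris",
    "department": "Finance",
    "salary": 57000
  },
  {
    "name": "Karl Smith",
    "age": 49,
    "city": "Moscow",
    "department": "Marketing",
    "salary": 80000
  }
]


Checking for missing (null) values in 5 records:

  Heidi Wilson: department
  Liam Moore: complete
  Judy Smith: city, department, salary
  Olivia Smith: complete
  Karl Smith: complete

Per field:
  name: 0 missing
  age: 0 missing
  city: 1 missing
  department: 2 missing
  salary: 1 missing

Total missing values: 4
Records with any missing: 2

4 missing values (city: 1, department: 2, salary: 1); 2 incomplete records


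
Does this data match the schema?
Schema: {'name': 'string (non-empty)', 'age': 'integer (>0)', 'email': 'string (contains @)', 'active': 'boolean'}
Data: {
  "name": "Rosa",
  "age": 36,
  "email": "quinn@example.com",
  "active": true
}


Validating each field against schema:
  name: OK (non-empty string)
  age: OK (positive integer)
  email: OK (string with @)
  active: OK (boolean)

Result: VALID

VALID


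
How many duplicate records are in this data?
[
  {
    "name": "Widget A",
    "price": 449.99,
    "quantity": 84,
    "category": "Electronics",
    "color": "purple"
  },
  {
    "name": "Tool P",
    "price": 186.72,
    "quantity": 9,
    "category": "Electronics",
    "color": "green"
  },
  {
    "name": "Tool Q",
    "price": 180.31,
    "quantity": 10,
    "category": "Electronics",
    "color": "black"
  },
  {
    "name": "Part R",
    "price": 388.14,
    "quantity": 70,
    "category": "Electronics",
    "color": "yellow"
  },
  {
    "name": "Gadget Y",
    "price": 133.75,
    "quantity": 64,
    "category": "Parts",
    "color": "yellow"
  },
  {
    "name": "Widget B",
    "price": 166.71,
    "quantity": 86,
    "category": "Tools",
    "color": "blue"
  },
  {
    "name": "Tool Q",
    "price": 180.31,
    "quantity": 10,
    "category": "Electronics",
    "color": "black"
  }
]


Checking 7 records for duplicates:

  Row 1: Widget A ($449.99, qty 84)
  Row 2: Tool P ($186.72, qty 9)
  Row 3: Tool Q ($180.31, qty 10)
  Row 4: Part R ($388.14, qty 70)
  Row 5: Gadget Y ($133.75, qty 64)
  Row 6: Widget B ($166.71, qty 86)
  Row 7: Tool Q ($180.31, qty 10) <-- DUPLICATE

Duplicates found: 1
Unique records: 6

1 duplicates, 6 unique


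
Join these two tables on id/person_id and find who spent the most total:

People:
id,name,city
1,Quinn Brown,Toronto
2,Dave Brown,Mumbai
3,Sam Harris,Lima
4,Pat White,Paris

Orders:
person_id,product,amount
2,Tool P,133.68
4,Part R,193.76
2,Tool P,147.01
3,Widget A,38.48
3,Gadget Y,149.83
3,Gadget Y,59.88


Join on: people.id = orders.person_id

Joined rows:
  Dave Brown (Mumbai) bought Tool P for $133.68
  Pat White (Paris) bought Part R for $193.76
  Dave Brown (Mumbai) bought Tool P for $147.01
  Sam Harris (Lima) bought Widget A for $38.48
  Sam Harris (Lima) bought Gadget Y for $149.83
  Sam Harris (Lima) bought Gadget Y for $59.88

Total per person:
  Dave Brown: $280.69
  Sam Harris: $248.19
  Pat White: $193.76

Top spender: Dave Brown ($280.69)

Dave Brown ($280.69)


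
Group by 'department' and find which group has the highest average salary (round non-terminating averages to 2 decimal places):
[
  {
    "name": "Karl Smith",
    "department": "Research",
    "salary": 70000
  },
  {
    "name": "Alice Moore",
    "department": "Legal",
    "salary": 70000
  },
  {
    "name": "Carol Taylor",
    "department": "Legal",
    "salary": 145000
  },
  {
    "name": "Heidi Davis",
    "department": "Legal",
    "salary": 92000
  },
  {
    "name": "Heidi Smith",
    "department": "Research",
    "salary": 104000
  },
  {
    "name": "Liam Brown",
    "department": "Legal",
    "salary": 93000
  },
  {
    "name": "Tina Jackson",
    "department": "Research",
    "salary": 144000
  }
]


Group by: department

Groups:
  Legal: 4 people, avg salary = 400000/4 = $100000
  Research: 3 people, avg salary = 318000/3 = $106000

Highest average salary: Research ($106000)

Research ($106000)


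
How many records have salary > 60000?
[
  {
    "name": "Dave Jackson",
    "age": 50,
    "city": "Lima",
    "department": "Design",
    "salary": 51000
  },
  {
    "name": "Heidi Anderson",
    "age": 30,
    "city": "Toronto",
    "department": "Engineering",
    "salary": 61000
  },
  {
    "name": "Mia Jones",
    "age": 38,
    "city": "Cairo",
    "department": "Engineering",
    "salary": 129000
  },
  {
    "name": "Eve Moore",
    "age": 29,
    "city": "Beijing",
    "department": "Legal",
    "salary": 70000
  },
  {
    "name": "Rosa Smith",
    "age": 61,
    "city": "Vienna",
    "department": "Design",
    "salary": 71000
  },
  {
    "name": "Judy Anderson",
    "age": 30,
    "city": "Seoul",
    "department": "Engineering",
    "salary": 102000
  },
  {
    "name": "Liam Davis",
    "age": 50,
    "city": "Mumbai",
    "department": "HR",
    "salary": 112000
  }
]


Data: 7 records
Condition: salary > 60000

Checking each record:
  Dave Jackson: 51000
  Heidi Anderson: 61000 MATCH
  Mia Jones: 129000 MATCH
  Eve Moore: 70000 MATCH
  Rosa Smith: 71000 MATCH
  Judy Anderson: 102000 MATCH
  Liam Davis: 112000 MATCH

Count: 6

6


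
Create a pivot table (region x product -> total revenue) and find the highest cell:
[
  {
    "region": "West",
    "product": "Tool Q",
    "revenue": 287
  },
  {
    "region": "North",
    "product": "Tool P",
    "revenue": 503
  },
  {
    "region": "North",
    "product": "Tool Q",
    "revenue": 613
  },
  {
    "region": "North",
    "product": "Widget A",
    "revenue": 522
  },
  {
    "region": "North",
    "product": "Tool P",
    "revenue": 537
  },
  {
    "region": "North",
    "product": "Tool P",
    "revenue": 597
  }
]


Pivot: region (rows) x product (columns) -> total revenue

     Tool P        Tool Q        Widget A    
North         1637           613           522  
West             0           287             0  

Highest: North / Tool P = $1637

North / Tool P = $1637


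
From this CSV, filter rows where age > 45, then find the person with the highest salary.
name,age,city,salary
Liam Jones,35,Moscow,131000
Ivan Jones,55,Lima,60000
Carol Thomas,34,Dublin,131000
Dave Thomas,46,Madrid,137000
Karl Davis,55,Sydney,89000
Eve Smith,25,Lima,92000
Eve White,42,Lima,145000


Filter: age > 45
Sort by: salary (descending)

Filtered records (3):
  Dave Thomas, age 46, salary $137000
  Karl Davis, age 55, salary $89000
  Ivan Jones, age 55, salary $60000

Highest salary: Dave Thomas ($137000)

Dave Thomas


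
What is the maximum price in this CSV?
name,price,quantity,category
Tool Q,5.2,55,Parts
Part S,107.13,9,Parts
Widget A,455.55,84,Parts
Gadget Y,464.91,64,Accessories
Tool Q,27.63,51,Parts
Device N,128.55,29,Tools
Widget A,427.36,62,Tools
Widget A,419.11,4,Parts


Computing maximum price:
Values: [5.2, 107.13, 455.55, 464.91, 27.63, 128.55, 427.36, 419.11]
Max = 464.91

464.91


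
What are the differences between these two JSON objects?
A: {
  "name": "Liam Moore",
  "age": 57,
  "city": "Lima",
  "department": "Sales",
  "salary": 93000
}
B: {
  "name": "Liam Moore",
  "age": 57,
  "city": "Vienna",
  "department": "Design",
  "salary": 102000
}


Comparing each field (in key order):
  name: same
  age: same
  city: DIFFERENT
  department: DIFFERENT
  salary: DIFFERENT
Differences:
  city: Lima -> Vienna
  department: Sales -> Design
  salary: 93000 -> 102000

3 field(s) changed

3 changes: city, department, salary


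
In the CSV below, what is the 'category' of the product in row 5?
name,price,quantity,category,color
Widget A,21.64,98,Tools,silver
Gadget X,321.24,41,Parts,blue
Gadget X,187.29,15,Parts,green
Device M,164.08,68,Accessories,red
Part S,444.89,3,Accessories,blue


Query: Row 5 ('Part S'), column 'category'
Value: Accessories

Accessories


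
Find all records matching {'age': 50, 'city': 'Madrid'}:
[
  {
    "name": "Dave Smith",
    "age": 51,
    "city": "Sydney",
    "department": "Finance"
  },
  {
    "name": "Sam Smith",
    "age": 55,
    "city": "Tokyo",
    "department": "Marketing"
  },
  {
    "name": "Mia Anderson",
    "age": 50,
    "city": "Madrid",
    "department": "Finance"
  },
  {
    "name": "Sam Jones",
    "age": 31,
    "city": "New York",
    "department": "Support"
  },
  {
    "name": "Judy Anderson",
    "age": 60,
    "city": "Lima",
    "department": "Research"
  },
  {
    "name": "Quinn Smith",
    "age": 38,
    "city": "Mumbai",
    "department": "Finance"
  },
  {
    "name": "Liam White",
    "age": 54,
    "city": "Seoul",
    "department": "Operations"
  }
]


Search criteria: {'age': 50, 'city': 'Madrid'}

Checking 7 records:
  Dave Smith: {age: 51, city: Sydney}
  Sam Smith: {age: 55, city: Tokyo}
  Mia Anderson: {age: 50, city: Madrid} <-- MATCH
  Sam Jones: {age: 31, city: New York}
  Judy Anderson: {age: 60, city: Lima}
  Quinn Smith: {age: 38, city: Mumbai}
  Liam White: {age: 54, city: Seoul}

Matches: ["Mia Anderson"]

["Mia Anderson"]


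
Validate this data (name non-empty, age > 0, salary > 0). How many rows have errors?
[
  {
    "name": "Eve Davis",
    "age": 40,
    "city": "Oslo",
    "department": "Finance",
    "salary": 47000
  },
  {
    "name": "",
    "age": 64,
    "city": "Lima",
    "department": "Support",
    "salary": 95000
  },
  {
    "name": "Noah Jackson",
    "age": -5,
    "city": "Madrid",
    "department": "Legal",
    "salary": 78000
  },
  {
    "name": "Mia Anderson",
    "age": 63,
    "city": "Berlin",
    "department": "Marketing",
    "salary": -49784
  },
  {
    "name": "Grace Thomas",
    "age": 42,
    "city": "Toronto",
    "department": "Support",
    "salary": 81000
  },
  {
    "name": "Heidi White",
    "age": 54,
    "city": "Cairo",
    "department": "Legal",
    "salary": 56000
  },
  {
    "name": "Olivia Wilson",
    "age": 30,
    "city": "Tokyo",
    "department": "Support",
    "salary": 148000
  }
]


Validating 7 records:
Rules: name non-empty, age > 0, salary > 0

  Row 1 (Eve Davis): OK
  Row 2 (???): empty name
  Row 3 (Noah Jackson): negative age: -5
  Row 4 (Mia Anderson): negative salary: -49784
  Row 5 (Grace Thomas): OK
  Row 6 (Heidi White): OK
  Row 7 (Olivia Wilson): OK

Total errors: 3

3 errors


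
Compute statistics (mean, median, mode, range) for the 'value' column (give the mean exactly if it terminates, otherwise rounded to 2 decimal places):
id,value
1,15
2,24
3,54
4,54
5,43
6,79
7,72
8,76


Data: [15, 24, 54, 54, 43, 79, 72, 76]
Count: 8
Sum: 417
Mean: 417/8 = 52.125
Sorted: [15, 24, 43, 54, 54, 72, 76, 79]
Median: 54.0
Mode: 54 (2 times)
Range: 79 - 15 = 64
Min: 15, Max: 79

mean=52.125, median=54.0, mode=54, range=64


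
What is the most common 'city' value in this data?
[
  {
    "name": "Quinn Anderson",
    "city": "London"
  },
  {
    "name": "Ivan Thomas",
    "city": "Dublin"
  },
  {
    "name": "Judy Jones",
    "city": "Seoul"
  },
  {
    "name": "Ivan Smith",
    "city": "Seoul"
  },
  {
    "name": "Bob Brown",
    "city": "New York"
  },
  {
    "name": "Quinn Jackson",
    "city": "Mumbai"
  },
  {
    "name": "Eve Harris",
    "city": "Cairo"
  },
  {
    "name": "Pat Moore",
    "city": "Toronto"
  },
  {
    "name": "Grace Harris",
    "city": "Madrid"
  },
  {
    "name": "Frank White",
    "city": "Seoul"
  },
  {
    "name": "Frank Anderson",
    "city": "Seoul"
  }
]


Counting 'city' values across 11 records:

  Seoul: 4 ####
  London: 1 #
  Dublin: 1 #
  New York: 1 #
  Mumbai: 1 #
  Cairo: 1 #
  Toronto: 1 #
  Madrid: 1 #

Most common: Seoul (4 times)

Seoul (4 times)


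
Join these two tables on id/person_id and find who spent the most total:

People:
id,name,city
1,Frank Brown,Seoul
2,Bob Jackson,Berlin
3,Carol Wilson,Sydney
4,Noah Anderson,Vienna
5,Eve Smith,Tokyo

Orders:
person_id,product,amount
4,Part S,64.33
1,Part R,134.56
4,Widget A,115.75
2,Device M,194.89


Join on: people.id = orders.person_id

Joined rows:
  Noah Anderson (Vienna) bought Part S for $64.33
  Frank Brown (Seoul) bought Part R for $134.56
  Noah Anderson (Vienna) bought Widget A for $115.75
  Bob Jackson (Berlin) bought Device M for $194.89

Total per person:
  Bob Jackson: $194.89
  Noah Anderson: $180.08
  Frank Brown: $134.56

Top spender: Bob Jackson ($194.89)

Bob Jackson ($194.89)


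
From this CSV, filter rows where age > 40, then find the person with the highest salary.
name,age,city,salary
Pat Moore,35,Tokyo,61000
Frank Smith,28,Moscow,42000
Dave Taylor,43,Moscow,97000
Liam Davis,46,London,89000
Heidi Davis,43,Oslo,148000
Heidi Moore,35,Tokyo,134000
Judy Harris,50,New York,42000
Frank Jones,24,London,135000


Filter: age > 40
Sort by: salary (descending)

Filtered records (4):
  Heidi Davis, age 43, salary $148000
  Dave Taylor, age 43, salary $97000
  Liam Davis, age 46, salary $89000
  Judy Harris, age 50, salary $42000

Highest salary: Heidi Davis ($148000)

Heidi Davis


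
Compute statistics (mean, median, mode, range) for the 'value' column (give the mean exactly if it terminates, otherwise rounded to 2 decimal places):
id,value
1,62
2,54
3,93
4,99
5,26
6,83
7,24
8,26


Data: [62, 54, 93, 99, 26, 83, 24, 26]
Count: 8
Sum: 467
Mean: 467/8 = 58.375
Sorted: [24, 26, 26, 54, 62, 83, 93, 99]
Median: 58.0
Mode: 26 (2 times)
Range: 99 - 24 = 75
Min: 24, Max: 99

mean=58.375, median=58.0, mode=26, range=75


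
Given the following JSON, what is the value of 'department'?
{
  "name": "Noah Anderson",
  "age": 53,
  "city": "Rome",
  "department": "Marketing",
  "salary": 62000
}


Looking up field 'department'
Value: Marketing

Marketing


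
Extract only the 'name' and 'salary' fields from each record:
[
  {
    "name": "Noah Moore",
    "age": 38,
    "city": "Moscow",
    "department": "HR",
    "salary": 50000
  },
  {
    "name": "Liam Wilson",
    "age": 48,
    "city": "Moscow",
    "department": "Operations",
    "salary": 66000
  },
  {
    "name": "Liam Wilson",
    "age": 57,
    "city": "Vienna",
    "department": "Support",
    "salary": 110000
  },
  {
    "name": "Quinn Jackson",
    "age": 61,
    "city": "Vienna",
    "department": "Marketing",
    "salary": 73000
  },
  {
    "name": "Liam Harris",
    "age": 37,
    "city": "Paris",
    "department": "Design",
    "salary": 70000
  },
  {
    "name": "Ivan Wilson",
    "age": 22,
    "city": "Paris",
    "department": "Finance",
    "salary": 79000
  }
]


Original: 6 records with fields: name, age, city, department, salary
Keep: ['name', 'salary']
Drop: ['age', 'city', 'department']
Result: 6 records, 2 fields each

[
  {
    "name": "Noah Moore",
    "salary": 50000
  },
  {
    "name": "Liam Wilson",
    "salary": 66000
  },
  {
    "name": "Liam Wilson",
    "salary": 110000
  },
  {
    "name": "Quinn Jackson",
    "salary": 73000
  },
  {
    "name": "Liam Harris",
    "salary": 70000
  },
  {
    "name": "Ivan Wilson",
    "salary": 79000
  }
]


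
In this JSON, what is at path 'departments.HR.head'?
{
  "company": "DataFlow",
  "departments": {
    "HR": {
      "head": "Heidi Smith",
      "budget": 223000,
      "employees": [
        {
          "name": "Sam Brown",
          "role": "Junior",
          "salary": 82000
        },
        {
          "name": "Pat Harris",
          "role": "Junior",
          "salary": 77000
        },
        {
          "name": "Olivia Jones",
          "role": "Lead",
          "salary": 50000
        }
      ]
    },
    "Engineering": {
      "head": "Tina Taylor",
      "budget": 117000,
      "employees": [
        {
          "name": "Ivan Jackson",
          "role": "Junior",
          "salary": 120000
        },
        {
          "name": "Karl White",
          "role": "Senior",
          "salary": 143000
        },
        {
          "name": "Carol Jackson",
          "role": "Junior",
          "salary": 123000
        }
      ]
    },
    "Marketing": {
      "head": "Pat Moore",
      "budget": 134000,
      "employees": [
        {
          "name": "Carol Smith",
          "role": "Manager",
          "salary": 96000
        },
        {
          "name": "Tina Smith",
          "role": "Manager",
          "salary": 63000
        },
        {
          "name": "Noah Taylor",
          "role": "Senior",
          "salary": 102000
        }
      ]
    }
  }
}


Path: departments.HR.head

Navigate:
  -> departments
  -> HR
  -> head = 'Heidi Smith'

Heidi Smith


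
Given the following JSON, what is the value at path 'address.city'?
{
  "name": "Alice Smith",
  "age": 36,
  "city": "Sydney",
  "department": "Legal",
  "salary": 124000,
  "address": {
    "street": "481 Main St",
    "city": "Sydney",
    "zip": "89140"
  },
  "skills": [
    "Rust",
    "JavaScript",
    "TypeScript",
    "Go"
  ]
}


Query: address.city
Path: address -> city
Value: Sydney

Sydney


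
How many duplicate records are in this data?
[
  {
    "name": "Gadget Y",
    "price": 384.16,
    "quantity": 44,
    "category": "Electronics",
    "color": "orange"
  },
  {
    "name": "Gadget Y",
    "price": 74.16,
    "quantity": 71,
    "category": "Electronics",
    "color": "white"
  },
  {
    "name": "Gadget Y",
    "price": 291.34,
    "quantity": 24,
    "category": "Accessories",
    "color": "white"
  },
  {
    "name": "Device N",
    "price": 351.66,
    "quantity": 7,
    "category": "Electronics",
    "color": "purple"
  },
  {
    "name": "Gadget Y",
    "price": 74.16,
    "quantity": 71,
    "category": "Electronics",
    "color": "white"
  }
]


Checking 5 records for duplicates:

  Row 1: Gadget Y ($384.16, qty 44)
  Row 2: Gadget Y ($74.16, qty 71)
  Row 3: Gadget Y ($291.34, qty 24)
  Row 4: Device N ($351.66, qty 7)
  Row 5: Gadget Y ($74.16, qty 71) <-- DUPLICATE

Duplicates found: 1
Unique records: 4

1 duplicates, 4 unique


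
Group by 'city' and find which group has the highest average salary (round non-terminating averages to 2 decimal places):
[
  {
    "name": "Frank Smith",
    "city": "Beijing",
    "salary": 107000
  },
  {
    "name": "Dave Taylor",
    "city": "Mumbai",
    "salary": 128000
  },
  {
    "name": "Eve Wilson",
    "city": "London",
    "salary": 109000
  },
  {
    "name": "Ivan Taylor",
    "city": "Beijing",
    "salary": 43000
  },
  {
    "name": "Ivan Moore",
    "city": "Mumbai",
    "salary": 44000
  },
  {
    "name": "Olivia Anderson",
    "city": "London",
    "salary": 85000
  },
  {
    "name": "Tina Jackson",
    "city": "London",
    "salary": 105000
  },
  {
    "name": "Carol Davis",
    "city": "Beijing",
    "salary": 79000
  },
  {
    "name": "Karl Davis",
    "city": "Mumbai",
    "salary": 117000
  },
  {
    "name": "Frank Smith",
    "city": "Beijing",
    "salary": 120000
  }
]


Group by: city

Groups:
  Beijing: 4 people, avg salary = 349000/4 = $87250
  London: 3 people, avg salary = 299000/3 ≈ $99666.67
  Mumbai: 3 people, avg salary = 289000/3 ≈ $96333.33

Highest average salary: London (≈$99666.67)

London (≈$99666.67)


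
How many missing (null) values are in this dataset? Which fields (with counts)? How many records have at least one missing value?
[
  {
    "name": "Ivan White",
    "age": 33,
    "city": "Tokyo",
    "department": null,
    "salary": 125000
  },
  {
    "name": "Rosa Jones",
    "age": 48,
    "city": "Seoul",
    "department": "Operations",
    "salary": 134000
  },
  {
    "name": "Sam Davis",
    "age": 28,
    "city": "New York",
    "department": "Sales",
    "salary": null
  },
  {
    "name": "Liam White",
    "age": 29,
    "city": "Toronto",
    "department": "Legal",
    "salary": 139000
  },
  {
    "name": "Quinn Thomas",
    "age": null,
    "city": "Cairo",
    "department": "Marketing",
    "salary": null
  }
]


Checking for missing (null) values in 5 records:

  Ivan White: department
  Rosa Jones: complete
  Sam Davis: salary
  Liam White: complete
  Quinn Thomas: age, salary

Per field:
  name: 0 missing
  age: 1 missing
  city: 0 missing
  department: 1 missing
  salary: 2 missing

Total missing values: 4
Records with any missing: 3

4 missing values (age: 1, department: 1, salary: 2); 3 incomplete records


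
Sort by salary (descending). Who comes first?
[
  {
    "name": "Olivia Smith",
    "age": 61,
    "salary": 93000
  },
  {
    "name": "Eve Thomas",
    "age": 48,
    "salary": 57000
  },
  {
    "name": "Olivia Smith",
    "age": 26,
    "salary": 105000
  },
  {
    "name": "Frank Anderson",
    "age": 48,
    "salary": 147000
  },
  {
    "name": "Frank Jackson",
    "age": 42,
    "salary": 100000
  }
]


Sort by: salary (descending)

Sorted order:
  1. Frank Anderson (salary = 147000)
  2. Olivia Smith (salary = 105000)
  3. Frank Jackson (salary = 100000)
  4. Olivia Smith (salary = 93000)
  5. Eve Thomas (salary = 57000)

First: Frank Anderson

Frank Anderson


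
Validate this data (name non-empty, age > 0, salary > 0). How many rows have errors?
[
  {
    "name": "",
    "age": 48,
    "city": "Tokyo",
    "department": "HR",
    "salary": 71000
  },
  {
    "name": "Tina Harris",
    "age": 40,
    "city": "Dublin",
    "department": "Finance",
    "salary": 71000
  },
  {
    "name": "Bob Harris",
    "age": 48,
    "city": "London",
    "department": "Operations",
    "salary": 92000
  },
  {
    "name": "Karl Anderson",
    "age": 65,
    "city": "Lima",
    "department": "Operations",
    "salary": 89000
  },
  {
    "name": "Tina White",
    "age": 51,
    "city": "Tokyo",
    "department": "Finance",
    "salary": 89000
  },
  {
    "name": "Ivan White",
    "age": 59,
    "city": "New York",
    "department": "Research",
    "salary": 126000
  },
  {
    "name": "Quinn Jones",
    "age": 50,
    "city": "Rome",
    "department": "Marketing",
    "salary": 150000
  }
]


Validating 7 records:
Rules: name non-empty, age > 0, salary > 0

  Row 1 (???): empty name
  Row 2 (Tina Harris): OK
  Row 3 (Bob Harris): OK
  Row 4 (Karl Anderson): OK
  Row 5 (Tina White): OK
  Row 6 (Ivan White): OK
  Row 7 (Quinn Jones): OK

Total errors: 1

1 errors


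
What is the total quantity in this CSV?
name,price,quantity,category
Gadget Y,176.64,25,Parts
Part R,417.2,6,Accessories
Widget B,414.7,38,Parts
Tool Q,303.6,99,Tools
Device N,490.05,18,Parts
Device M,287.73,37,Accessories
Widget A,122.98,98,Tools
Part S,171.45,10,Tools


Computing total quantity:
Values: [25, 6, 38, 99, 18, 37, 98, 10]
Sum = 331

331


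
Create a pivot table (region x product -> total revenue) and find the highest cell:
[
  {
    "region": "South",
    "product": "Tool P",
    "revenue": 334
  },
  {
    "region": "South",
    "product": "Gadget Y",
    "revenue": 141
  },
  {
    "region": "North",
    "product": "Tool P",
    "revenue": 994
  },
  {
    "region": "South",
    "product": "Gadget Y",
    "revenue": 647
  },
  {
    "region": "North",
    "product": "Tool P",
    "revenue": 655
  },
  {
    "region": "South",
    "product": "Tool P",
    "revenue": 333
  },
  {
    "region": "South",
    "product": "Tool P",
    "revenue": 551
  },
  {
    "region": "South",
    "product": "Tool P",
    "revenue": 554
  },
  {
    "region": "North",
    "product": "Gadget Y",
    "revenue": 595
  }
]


Pivot: region (rows) x product (columns) -> total revenue

     Gadget Y      Tool P      
North          595          1649  
South          788          1772  

Highest: South / Tool P = $1772

South / Tool P = $1772


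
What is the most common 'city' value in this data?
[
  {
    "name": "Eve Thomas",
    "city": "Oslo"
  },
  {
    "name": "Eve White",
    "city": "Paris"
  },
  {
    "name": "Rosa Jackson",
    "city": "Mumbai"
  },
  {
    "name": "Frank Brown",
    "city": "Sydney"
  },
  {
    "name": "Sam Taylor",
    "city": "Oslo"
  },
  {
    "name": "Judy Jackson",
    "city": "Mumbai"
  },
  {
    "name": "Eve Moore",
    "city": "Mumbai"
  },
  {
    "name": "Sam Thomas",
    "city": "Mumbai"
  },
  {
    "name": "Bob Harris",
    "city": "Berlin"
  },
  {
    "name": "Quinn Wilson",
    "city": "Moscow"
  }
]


Counting 'city' values across 10 records:

  Mumbai: 4 ####
  Oslo: 2 ##
  Paris: 1 #
  Sydney: 1 #
  Berlin: 1 #
  Moscow: 1 #

Most common: Mumbai (4 times)

Mumbai (4 times)


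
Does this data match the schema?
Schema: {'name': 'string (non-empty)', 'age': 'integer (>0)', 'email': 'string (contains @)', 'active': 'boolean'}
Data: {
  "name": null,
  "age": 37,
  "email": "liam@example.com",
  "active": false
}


Validating each field against schema:
  name: FAIL (null is not a string)
  age: OK (positive integer)
  email: OK (string with @)
  active: OK (boolean)

Result: INVALID (1 error: name)

INVALID (1 error: name)


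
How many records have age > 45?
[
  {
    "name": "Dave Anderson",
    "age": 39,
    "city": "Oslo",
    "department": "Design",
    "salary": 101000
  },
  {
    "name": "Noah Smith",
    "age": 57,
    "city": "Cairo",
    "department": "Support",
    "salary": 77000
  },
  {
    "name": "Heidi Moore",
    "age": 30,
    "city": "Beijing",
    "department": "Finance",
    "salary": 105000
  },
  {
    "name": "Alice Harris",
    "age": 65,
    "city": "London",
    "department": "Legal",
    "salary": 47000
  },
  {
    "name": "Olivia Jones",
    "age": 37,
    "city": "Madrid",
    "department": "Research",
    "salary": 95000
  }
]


Data: 5 records
Condition: age > 45

Checking each record:
  Dave Anderson: 39
  Noah Smith: 57 MATCH
  Heidi Moore: 30
  Alice Harris: 65 MATCH
  Olivia Jones: 37

Count: 2

2


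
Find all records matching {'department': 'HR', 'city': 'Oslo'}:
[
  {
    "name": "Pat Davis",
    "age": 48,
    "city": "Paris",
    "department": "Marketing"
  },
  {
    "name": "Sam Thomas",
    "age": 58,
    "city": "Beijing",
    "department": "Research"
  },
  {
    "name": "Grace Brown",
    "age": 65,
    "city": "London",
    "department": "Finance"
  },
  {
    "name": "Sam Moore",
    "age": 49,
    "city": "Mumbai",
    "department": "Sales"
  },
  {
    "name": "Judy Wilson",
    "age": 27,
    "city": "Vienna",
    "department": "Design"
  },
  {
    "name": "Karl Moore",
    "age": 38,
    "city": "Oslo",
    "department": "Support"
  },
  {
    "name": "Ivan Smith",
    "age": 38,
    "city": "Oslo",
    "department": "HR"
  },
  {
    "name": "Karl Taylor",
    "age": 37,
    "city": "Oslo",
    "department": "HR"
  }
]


Search criteria: {'department': 'HR', 'city': 'Oslo'}

Checking 8 records:
  Pat Davis: {department: Marketing, city: Paris}
  Sam Thomas: {department: Research, city: Beijing}
  Grace Brown: {department: Finance, city: London}
  Sam Moore: {department: Sales, city: Mumbai}
  Judy Wilson: {department: Design, city: Vienna}
  Karl Moore: {department: Support, city: Oslo}
  Ivan Smith: {department: HR, city: Oslo} <-- MATCH
  Karl Taylor: {department: HR, city: Oslo} <-- MATCH

Matches: ["Ivan Smith", "Karl Taylor"]

["Ivan Smith", "Karl Taylor"]


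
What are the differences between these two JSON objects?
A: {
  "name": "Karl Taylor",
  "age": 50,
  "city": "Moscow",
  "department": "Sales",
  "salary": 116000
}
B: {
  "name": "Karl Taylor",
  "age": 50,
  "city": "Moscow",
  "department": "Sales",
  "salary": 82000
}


Comparing each field (in key order):
  name: same
  age: same
  city: same
  department: same
  salary: DIFFERENT
Differences:
  salary: 116000 -> 82000

1 field(s) changed

1 change: salary


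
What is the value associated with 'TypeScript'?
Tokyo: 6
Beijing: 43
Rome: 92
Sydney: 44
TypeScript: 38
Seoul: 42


Looking up key 'TypeScript'
Value: 38

38


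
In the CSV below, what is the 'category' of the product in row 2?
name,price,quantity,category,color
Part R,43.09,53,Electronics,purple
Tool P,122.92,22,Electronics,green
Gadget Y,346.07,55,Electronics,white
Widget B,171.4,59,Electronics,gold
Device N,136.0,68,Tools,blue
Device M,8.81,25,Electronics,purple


Query: Row 2 ('Tool P'), column 'category'
Value: Electronics

Electronics


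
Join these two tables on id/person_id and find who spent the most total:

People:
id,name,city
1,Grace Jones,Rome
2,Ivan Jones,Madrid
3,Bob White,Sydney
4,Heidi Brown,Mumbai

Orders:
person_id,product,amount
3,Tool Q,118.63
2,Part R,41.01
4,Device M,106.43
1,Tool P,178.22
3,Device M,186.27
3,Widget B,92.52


Join on: people.id = orders.person_id

Joined rows:
  Bob White (Sydney) bought Tool Q for $118.63
  Ivan Jones (Madrid) bought Part R for $41.01
  Heidi Brown (Mumbai) bought Device M for $106.43
  Grace Jones (Rome) bought Tool P for $178.22
  Bob White (Sydney) bought Device M for $186.27
  Bob White (Sydney) bought Widget B for $92.52

Total per person:
  Bob White: $397.42
  Grace Jones: $178.22
  Heidi Brown: $106.43
  Ivan Jones: $41.01

Top spender: Bob White ($397.42)

Bob White ($397.42)


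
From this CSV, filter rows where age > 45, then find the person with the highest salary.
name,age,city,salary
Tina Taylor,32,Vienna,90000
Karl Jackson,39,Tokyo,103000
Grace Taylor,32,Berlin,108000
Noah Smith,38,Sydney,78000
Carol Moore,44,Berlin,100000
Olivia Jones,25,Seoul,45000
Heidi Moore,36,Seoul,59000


Filter: age > 45
Sort by: salary (descending)

Filtered records (0):

No records match the filter.

None


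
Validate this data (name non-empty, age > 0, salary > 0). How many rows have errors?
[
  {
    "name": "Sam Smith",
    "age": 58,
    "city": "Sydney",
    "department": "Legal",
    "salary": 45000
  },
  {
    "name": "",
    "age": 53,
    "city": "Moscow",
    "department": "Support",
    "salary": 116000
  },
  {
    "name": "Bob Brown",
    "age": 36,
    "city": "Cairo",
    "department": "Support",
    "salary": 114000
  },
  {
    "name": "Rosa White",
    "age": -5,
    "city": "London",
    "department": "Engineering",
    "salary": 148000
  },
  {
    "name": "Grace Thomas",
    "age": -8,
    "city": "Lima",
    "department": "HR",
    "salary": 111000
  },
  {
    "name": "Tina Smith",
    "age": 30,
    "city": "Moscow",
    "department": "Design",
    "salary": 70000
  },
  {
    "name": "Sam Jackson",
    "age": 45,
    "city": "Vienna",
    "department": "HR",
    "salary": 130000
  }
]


Validating 7 records:
Rules: name non-empty, age > 0, salary > 0

  Row 1 (Sam Smith): OK
  Row 2 (???): empty name
  Row 3 (Bob Brown): OK
  Row 4 (Rosa White): negative age: -5
  Row 5 (Grace Thomas): negative age: -8
  Row 6 (Tina Smith): OK
  Row 7 (Sam Jackson): OK

Total errors: 3

3 errors


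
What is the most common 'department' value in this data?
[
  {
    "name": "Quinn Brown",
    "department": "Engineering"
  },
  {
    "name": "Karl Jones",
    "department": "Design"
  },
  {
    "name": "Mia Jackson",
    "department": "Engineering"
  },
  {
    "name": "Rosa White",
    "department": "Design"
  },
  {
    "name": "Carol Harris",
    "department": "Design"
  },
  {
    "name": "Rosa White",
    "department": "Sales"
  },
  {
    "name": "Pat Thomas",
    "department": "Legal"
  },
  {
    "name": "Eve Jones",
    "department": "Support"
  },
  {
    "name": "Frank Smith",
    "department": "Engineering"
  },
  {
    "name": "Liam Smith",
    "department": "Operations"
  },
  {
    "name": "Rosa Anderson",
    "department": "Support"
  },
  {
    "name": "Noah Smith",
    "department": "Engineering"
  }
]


Counting 'department' values across 12 records:

  Engineering: 4 ####
  Design: 3 ###
  Support: 2 ##
  Sales: 1 #
  Legal: 1 #
  Operations: 1 #

Most common: Engineering (4 times)

Engineering (4 times)


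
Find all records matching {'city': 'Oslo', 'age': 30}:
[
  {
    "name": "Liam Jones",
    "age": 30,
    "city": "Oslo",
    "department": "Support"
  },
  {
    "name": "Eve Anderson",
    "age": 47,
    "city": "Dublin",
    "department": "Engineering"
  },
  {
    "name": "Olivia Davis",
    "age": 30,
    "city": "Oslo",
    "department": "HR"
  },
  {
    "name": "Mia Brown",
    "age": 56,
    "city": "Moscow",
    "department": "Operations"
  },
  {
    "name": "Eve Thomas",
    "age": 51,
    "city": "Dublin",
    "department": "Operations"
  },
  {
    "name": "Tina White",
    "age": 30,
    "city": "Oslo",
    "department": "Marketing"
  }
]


Search criteria: {'city': 'Oslo', 'age': 30}

Checking 6 records:
  Liam Jones: {city: Oslo, age: 30} <-- MATCH
  Eve Anderson: {city: Dublin, age: 47}
  Olivia Davis: {city: Oslo, age: 30} <-- MATCH
  Mia Brown: {city: Moscow, age: 56}
  Eve Thomas: {city: Dublin, age: 51}
  Tina White: {city: Oslo, age: 30} <-- MATCH

Matches: ["Liam Jones", "Olivia Davis", "Tina White"]

["Liam Jones", "Olivia Davis", "Tina White"]


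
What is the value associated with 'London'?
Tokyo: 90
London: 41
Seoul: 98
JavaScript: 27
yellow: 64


Looking up key 'London'
Value: 41

41


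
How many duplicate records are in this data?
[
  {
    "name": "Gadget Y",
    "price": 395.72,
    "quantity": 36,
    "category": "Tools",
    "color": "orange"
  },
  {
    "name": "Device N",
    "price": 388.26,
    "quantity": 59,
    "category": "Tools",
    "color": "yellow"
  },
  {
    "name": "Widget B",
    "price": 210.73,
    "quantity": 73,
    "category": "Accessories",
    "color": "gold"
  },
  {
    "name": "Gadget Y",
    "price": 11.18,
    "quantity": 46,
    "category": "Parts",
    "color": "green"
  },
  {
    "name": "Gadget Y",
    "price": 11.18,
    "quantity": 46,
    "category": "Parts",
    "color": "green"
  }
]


Checking 5 records for duplicates:

  Row 1: Gadget Y ($395.72, qty 36)
  Row 2: Device N ($388.26, qty 59)
  Row 3: Widget B ($210.73, qty 73)
  Row 4: Gadget Y ($11.18, qty 46)
  Row 5: Gadget Y ($11.18, qty 46) <-- DUPLICATE

Duplicates found: 1
Unique records: 4

1 duplicates, 4 unique


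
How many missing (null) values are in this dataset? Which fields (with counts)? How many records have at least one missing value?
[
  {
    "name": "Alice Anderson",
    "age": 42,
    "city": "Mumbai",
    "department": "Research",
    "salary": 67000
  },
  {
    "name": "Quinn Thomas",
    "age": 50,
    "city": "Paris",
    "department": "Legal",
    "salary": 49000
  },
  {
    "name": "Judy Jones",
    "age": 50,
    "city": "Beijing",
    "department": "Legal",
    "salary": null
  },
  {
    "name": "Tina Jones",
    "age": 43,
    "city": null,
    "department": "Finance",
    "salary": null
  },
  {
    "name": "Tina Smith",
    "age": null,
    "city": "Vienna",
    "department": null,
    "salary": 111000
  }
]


Checking for missing (null) values in 5 records:

  Alice Anderson: complete
  Quinn Thomas: complete
  Judy Jones: salary
  Tina Jones: city, salary
  Tina Smith: age, department

Per field:
  name: 0 missing
  age: 1 missing
  city: 1 missing
  department: 1 missing
  salary: 2 missing

Total missing values: 5
Records with any missing: 3

5 missing values (age: 1, city: 1, department: 1, salary: 2); 3 incomplete records


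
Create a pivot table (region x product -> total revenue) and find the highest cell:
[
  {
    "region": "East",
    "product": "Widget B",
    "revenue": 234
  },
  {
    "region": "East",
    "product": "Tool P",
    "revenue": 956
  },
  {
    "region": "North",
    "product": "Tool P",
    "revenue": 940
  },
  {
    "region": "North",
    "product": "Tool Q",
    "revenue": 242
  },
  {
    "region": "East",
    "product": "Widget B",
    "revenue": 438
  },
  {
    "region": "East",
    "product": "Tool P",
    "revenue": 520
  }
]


Pivot: region (rows) x product (columns) -> total revenue

     Tool P        Tool Q        Widget B    
East          1476             0           672  
North          940           242             0  

Highest: East / Tool P = $1476

East / Tool P = $1476


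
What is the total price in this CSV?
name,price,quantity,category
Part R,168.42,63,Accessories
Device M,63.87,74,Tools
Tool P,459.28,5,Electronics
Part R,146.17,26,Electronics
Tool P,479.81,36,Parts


Computing total price:
Values: [168.42, 63.87, 459.28, 146.17, 479.81]
Sum = 1317.55

1317.55


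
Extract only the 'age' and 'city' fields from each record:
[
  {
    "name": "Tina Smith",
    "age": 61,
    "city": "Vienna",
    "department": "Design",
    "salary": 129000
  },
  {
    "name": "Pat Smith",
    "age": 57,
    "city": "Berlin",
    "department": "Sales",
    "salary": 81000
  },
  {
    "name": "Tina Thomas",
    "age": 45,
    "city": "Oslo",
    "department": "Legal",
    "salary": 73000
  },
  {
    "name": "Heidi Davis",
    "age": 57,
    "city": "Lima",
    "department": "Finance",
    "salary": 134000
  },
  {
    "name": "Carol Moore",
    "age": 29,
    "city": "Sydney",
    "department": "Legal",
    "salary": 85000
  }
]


Original: 5 records with fields: name, age, city, department, salary
Keep: ['age', 'city']
Drop: ['name', 'department', 'salary']
Result: 5 records, 2 fields each

[
  {
    "age": 61,
    "city": "Vienna"
  },
  {
    "age": 57,
    "city": "Berlin"
  },
  {
    "age": 45,
    "city": "Oslo"
  },
  {
    "age": 57,
    "city": "Lima"
  },
  {
    "age": 29,
    "city": "Sydney"
  }
]


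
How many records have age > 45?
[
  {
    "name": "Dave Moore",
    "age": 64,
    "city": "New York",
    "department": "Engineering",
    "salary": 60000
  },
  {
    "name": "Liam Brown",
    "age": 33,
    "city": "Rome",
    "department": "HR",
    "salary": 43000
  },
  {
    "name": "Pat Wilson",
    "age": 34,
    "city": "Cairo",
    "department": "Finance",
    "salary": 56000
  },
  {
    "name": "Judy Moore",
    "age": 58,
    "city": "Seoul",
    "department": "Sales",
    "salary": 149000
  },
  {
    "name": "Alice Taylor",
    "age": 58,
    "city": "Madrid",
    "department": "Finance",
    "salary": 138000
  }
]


Data: 5 records
Condition: age > 45

Checking each record:
  Dave Moore: 64 MATCH
  Liam Brown: 33
  Pat Wilson: 34
  Judy Moore: 58 MATCH
  Alice Taylor: 58 MATCH

Count: 3

3
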